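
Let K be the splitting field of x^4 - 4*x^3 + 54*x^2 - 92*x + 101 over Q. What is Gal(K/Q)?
A_4, the alternating group on 4 letters

The polynomial is an irreducible quartic over Q and its discriminant is 4087812096 = 63936^2, a perfect square, so the Galois group is contained in A_4. The resolvent cubic y^3 - 54*y^2 - 36*y + 11736 is irreducible over Q. An irreducible resolvent with square discriminant gives A_4.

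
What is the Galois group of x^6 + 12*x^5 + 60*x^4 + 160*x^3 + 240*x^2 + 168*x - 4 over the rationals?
The polynomial f is an irreducible sextic over Q, so G = Gal(f/Q) is one of the 16 transitive subgroups 6T1, ..., 6T16 of S_6. The discriminant of f is 746496000000 = 864000^2, a perfect square, so G is contained in A_6. The transitive groups of degree 6 contained in A_6 are: A_4 (6T4, order 12), S_4 (6T7, order 24), (C_3 x C_3) : C_4 (6T10, order 36), PSL(2,5) (6T12, order 60), A_6 (6T15, order 360). By Dedekind's theorem, for a prime p not dividing disc(f) the degrees of the irreducible factors of f mod p form the cycle type of an element of G. Factoring f modulo the 6 such primes p <= 23 (skipping 2, 3, 5, which divide the discriminant), each new pattern first appears at: mod 7: f = (x + 6)(x^5 + 6x^4 + 3x^3 + 2x^2 + 4x + 4), pattern 5+1; mod 23: f = (x + 4)(x + 13)(x + 18)(x^3 + x + 17), pattern 3+1+1+1. No other pattern occurs in this range, so the set of observed cycle types is {5+1, 3+1+1+1}. Among the candidates above, the only group containing elements of all these cycle types is A_6 (6T15) — each of A_4 (6T4), S_4 (6T7), (C_3 x C_3) : C_4 (6T10), PSL(2,5) (6T12) lacks at least one of them. Hence G = A_6 (6T15), of order 360.

6T15: A_6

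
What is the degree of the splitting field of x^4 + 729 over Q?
The degree of the splitting field over Q equals the order of the Galois group, so first determine the group. The polynomial is an irreducible quartic over Q and its discriminant is 99179645184 = 314928^2, a perfect square, so the Galois group is contained in A_4. The resolvent cubic y^3 - 2916*y splits completely over Q, which gives the Klein four-group V_4. The Galois group V_4 (4T2) has order 4, so the splitting field has degree 4 over Q.

4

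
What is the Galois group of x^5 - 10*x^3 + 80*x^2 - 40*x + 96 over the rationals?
5T2: D_5

The polynomial f is an irreducible quintic over Q, so G = Gal(f/Q) is a transitive subgroup of S_5: one of C_5 (5T1, order 5), D_5 (5T2, order 10), F_20 (5T3, order 20), A_5 (5T4, order 60) or S_5 (5T5, order 120). The discriminant of f is 23040000000000 = 4800000^2, a perfect square, so G is contained in A_5. The transitive groups of degree 5 contained in A_5 are: C_5 (5T1, order 5), D_5 (5T2, order 10), A_5 (5T4, order 60). By Dedekind's theorem, for a prime p not dividing disc(f) the degrees of the irreducible factors of f mod p form the cycle type of an element of G. Factoring f modulo the 23 such primes p <= 101 (skipping 2, 3, 5, which divide the discriminant), each new pattern first appears at: mod 7: f = (x^5 + 4x^3 + 3x^2 + 2x + 5), pattern 5; mod 17: f = (x + 2)(x^2 + x + 6)(x^2 + 14x + 8), pattern 2+2+1. No other pattern occurs in this range, so the set of observed cycle types is {5, 2+2+1}. The candidates containing elements of all these cycle types are D_5 (5T2) of order 10, A_5 (5T4) of order 60; the others are excluded. The observed types are precisely the cycle types that occur in D_5 (5T2) (apart from the identity). Each of the other remaining candidates has further cycle types, and by the Chebotarev density theorem the matching factorization patterns would occur for a proportion of primes equal to their share of the group: A_5 (5T4) additionally contains elements of type 3+1+1 (20 of its 60 elements, about 33% of primes). None of the 23 primes tested shows any such pattern (for each of these groups the chance of that is below 10^-4), which rules them out. Hence G = D_5 (5T2), of order 10.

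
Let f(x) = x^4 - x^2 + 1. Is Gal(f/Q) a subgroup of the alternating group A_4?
The polynomial is irreducible of degree 4 over Q. Its discriminant is 144 = 12^2, a perfect square. A Galois group lies in the alternating group exactly when the discriminant is a square in Q, so the Galois group (V_4) is contained in A_4.

Yes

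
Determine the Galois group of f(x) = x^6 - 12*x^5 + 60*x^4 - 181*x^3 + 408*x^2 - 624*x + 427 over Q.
(S_3 x S_3) : C_2, the group 6T13 of order 72

The polynomial f is an irreducible sextic over Q, so G = Gal(f/Q) is one of the 16 transitive subgroups 6T1, ..., 6T16 of S_6. The discriminant of f is -2573642648187, which is not a perfect square, so G is not contained in A_6. The transitive groups of degree 6 not contained in A_6 are: C_6 (6T1, order 6), S_3 (6T2, order 6), D_6 (6T3, order 12), C_3 x S_3 (6T5, order 18), A_4 x C_2 (6T6, order 24), S_4 (6T8, order 24), S_3 x S_3 (6T9, order 36), S_4 x C_2 (6T11, order 48), (S_3 x S_3) : C_2 (6T13, order 72), PGL(2,5) (6T14, order 120), S_6 (6T16, order 720). By Dedekind's theorem, for a prime p not dividing disc(f) the degrees of the irreducible factors of f mod p form the cycle type of an element of G. Factoring f modulo the 26 such primes p <= 127 (skipping 3, 13, 17, 41, 43, which divide the discriminant), each new pattern first appears at: mod 2: f = (x^6 + x^3 + 1), pattern 6; mod 7: f = (x)(x^2 + 4x + 5)(x^3 + 5x^2 + 4), pattern 3+2+1; mod 11: f = (x^2 + 5x + 10)(x^4 + 5x^3 + 3x^2 + 7x + 2), pattern 4+2; mod 31: f = (x + 6)(x + 25)(x^2 + 9x + 15)(x^2 + 10x + 22), pattern 2+2+1+1; mod 61: f = (x)(x + 10)(x + 27)(x + 52)(x^2 + 21x + 23), pattern 2+1+1+1+1; mod 97: f = (x + 22)(x + 33)(x + 88)(x^3 + 39x^2 + 72x + 46), pattern 3+1+1+1; mod 113: f = (x^2 + 42x + 108)(x^2 + 71x + 44)(x^2 + 101x + 90), pattern 2+2+2; mod 127: f = (x^3 + 43x^2 + 15x + 65)(x^3 + 72x^2 + 124x + 73), pattern 3+3. No other pattern occurs in this range, so the set of observed cycle types is {6, 3+2+1, 4+2, 2+2+1+1, 2+1+1+1+1, 3+1+1+1, 2+2+2, 3+3}. The candidates containing elements of all these cycle types are (S_3 x S_3) : C_2 (6T13) of order 72, S_6 (6T16) of order 720; the others are excluded. The observed types are precisely the cycle types that occur in (S_3 x S_3) : C_2 (6T13) (apart from the identity). Each of the other remaining candidates has further cycle types, and by the Chebotarev density theorem the matching factorization patterns would occur for a proportion of primes equal to their share of the group: S_6 (6T16) additionally contains elements of type 5+1, 4+1+1 (234 of its 720 elements, about 32% of primes). None of the 26 primes tested shows any such pattern (for each of these groups the chance of that is below 10^-4), which rules them out. Hence G = (S_3 x S_3) : C_2 (6T13), of order 72.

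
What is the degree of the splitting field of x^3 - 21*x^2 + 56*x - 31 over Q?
The degree of the splitting field over Q equals the order of the Galois group, so first determine the group. The polynomial is an irreducible cubic over Q and its discriminant is 162409 = 403^2, a perfect square. For an irreducible cubic, a square discriminant forces the Galois group to be A_3, the cyclic group of order 3. The Galois group C_3 (3T1) has order 3, so the splitting field has degree 3 over Q.

3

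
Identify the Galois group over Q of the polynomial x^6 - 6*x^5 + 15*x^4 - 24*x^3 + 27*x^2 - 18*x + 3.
S_3 x S_3

The polynomial f is an irreducible sextic over Q, so G = Gal(f/Q) is one of the 16 transitive subgroups 6T1, ..., 6T16 of S_6. The discriminant of f is 40310784, which is not a perfect square, so G is not contained in A_6. The transitive groups of degree 6 not contained in A_6 are: C_6 (6T1, order 6), S_3 (6T2, order 6), D_6 (6T3, order 12), C_3 x S_3 (6T5, order 18), A_4 x C_2 (6T6, order 24), S_4 (6T8, order 24), S_3 x S_3 (6T9, order 36), S_4 x C_2 (6T11, order 48), (S_3 x S_3) : C_2 (6T13, order 72), PGL(2,5) (6T14, order 120), S_6 (6T16, order 720). By Dedekind's theorem, for a prime p not dividing disc(f) the degrees of the irreducible factors of f mod p form the cycle type of an element of G. Factoring f modulo the 14 such primes p <= 53 (skipping 2, 3, which divide the discriminant), each new pattern first appears at: mod 5: f = (x + 2)(x + 3)(x^2 + 3)(x^2 + 4x + 1), pattern 2+2+1+1; mod 7: f = (x^6 + x^5 + x^4 + 4x^3 + 6x^2 + 3x + 3), pattern 6; mod 19: f = (x + 9)(x + 12)(x + 14)(x^3 + 16x^2 + 3x + 2), pattern 3+1+1+1; mod 31: f = (x^2 + 10x + 13)(x^2 + 19x + 7)(x^2 + 27x + 14), pattern 2+2+2; mod 43: f = (x^3 + 40x^2 + 3x + 4)(x^3 + 40x^2 + 3x + 33), pattern 3+3. No other pattern occurs in this range, so the set of observed cycle types is {2+2+1+1, 6, 3+1+1+1, 2+2+2, 3+3}. The candidates containing elements of all these cycle types are S_3 x S_3 (6T9) of order 36, (S_3 x S_3) : C_2 (6T13) of order 72, S_6 (6T16) of order 720; the others are excluded. The observed types are precisely the cycle types that occur in S_3 x S_3 (6T9) (apart from the identity). Each of the other remaining candidates has further cycle types, and by the Chebotarev density theorem the matching factorization patterns would occur for a proportion of primes equal to their share of the group: (S_3 x S_3) : C_2 (6T13) additionally contains elements of type 4+2, 3+2+1, 2+1+1+1+1 (36 of its 72 elements, about 50% of primes); S_6 (6T16) additionally contains elements of type 5+1, 4+2, 4+1+1, 3+2+1, 2+1+1+1+1 (459 of its 720 elements, about 64% of primes). None of the 14 primes tested shows any such pattern (for each of these groups the chance of that is below 10^-4), which rules them out. Hence G = S_3 x S_3 (6T9), of order 36.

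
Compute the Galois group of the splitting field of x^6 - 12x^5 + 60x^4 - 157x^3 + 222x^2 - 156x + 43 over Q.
6T5: C_3 x S_3

The polynomial f is an irreducible sextic over Q, so G = Gal(f/Q) is one of the 16 transitive subgroups 6T1, ..., 6T16 of S_6. The discriminant of f is -177147, which is not a perfect square, so G is not contained in A_6. The transitive groups of degree 6 not contained in A_6 are: C_6 (6T1, order 6), S_3 (6T2, order 6), D_6 (6T3, order 12), C_3 x S_3 (6T5, order 18), A_4 x C_2 (6T6, order 24), S_4 (6T8, order 24), S_3 x S_3 (6T9, order 36), S_4 x C_2 (6T11, order 48), (S_3 x S_3) : C_2 (6T13, order 72), PGL(2,5) (6T14, order 120), S_6 (6T16, order 720). By Dedekind's theorem, for a prime p not dividing disc(f) the degrees of the irreducible factors of f mod p form the cycle type of an element of G. Factoring f modulo the 33 such primes p <= 139 (skipping 3, which divides the discriminant), each new pattern first appears at: mod 2: f = (x^6 + x^3 + 1), pattern 6; mod 7: f = (x + 1)(x + 3)(x + 4)(x^3 + x^2 + 5x + 3), pattern 3+1+1+1; mod 17: f = (x^2 + x + 1)(x^2 + 9x + 2)(x^2 + 12x + 13), pattern 2+2+2; mod 19: f = (x^3 + 13x^2 + 12x + 1)(x^3 + 13x^2 + 12x + 5), pattern 3+3; mod 73: f = (x + 40)(x + 41)(x + 42)(x + 49)(x + 50)(x + 58), pattern 1+1+1+1+1+1. No other pattern occurs in this range, so the set of observed cycle types is {6, 3+1+1+1, 2+2+2, 3+3, 1+1+1+1+1+1}. The candidates containing elements of all these cycle types are C_3 x S_3 (6T5) of order 18, S_3 x S_3 (6T9) of order 36, (S_3 x S_3) : C_2 (6T13) of order 72, S_6 (6T16) of order 720; the others are excluded. The observed types are precisely the cycle types that occur in C_3 x S_3 (6T5). Each of the other remaining candidates has further cycle types, and by the Chebotarev density theorem the matching factorization patterns would occur for a proportion of primes equal to their share of the group: S_3 x S_3 (6T9) additionally contains elements of type 2+2+1+1 (9 of its 36 elements, about 25% of primes); (S_3 x S_3) : C_2 (6T13) additionally contains elements of type 4+2, 3+2+1, 2+2+1+1, 2+1+1+1+1 (45 of its 72 elements, about 62% of primes); S_6 (6T16) additionally contains elements of type 5+1, 4+2, 4+1+1, 3+2+1, 2+2+1+1, 2+1+1+1+1 (504 of its 720 elements, about 70% of primes). None of the 33 primes tested shows any such pattern (for each of these groups the chance of that is below 10^-4), which rules them out. Hence G = C_3 x S_3 (6T5), of order 18.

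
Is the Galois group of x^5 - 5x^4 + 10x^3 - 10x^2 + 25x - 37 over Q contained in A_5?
Yes

The polynomial is irreducible of degree 5 over Q. Its discriminant is 1024000000 = 32000^2, a perfect square. A Galois group lies in the alternating group exactly when the discriminant is a square in Q, so the Galois group (A_5) is contained in A_5.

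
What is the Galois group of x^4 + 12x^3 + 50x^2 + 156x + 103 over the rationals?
D_4, the dihedral group of order 8

The polynomial is an irreducible quartic over Q and its discriminant is -1313998848, which is not a perfect square, so the Galois group is not contained in A_4. The resolvent cubic y^3 - 50*y^2 + 1460*y - 18568 has exactly one rational root, so the Galois group is C_4 or D_4. The quartic remains irreducible over Q(sqrt(disc)), so the group is D_4.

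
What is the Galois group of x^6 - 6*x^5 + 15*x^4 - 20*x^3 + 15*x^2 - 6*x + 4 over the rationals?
The polynomial f is an irreducible sextic over Q, so G = Gal(f/Q) is one of the 16 transitive subgroups 6T1, ..., 6T16 of S_6. The discriminant of f is -11337408, which is not a perfect square, so G is not contained in A_6. The transitive groups of degree 6 not contained in A_6 are: C_6 (6T1, order 6), S_3 (6T2, order 6), D_6 (6T3, order 12), C_3 x S_3 (6T5, order 18), A_4 x C_2 (6T6, order 24), S_4 (6T8, order 24), S_3 x S_3 (6T9, order 36), S_4 x C_2 (6T11, order 48), (S_3 x S_3) : C_2 (6T13, order 72), PGL(2,5) (6T14, order 120), S_6 (6T16, order 720). By Dedekind's theorem, for a prime p not dividing disc(f) the degrees of the irreducible factors of f mod p form the cycle type of an element of G. Factoring f modulo the 23 such primes p <= 97 (skipping 2, 3, which divide the discriminant), each new pattern first appears at: mod 5: f = (x^2 + 2x + 4)(x^2 + 3x + 3)(x^2 + 4x + 2), pattern 2+2+2; mod 7: f = (x^3 + 4x^2 + 3x + 1)(x^3 + 4x^2 + 3x + 4), pattern 3+3; mod 61: f = (x + 2)(x + 18)(x + 21)(x + 38)(x + 41)(x + 57), pattern 1+1+1+1+1+1. No other pattern occurs in this range, so the set of observed cycle types is {2+2+2, 3+3, 1+1+1+1+1+1}. The candidates containing elements of all these cycle types are C_6 (6T1) of order 6, S_3 (6T2) of order 6, D_6 (6T3) of order 12, C_3 x S_3 (6T5) of order 18, A_4 x C_2 (6T6) of order 24, S_4 (6T8) of order 24, S_3 x S_3 (6T9) of order 36, S_4 x C_2 (6T11) of order 48, (S_3 x S_3) : C_2 (6T13) of order 72, PGL(2,5) (6T14) of order 120, S_6 (6T16) of order 720; the others are excluded. The observed types are precisely the cycle types that occur in S_3 (6T2). Each of the other remaining candidates has further cycle types, and by the Chebotarev density theorem the matching factorization patterns would occur for a proportion of primes equal to their share of the group: C_6 (6T1) additionally contains elements of type 6 (2 of its 6 elements, about 33% of primes); D_6 (6T3) additionally contains elements of type 6, 2+2+1+1 (5 of its 12 elements, about 42% of primes); C_3 x S_3 (6T5) additionally contains elements of type 6, 3+1+1+1 (10 of its 18 elements, about 56% of primes); A_4 x C_2 (6T6) additionally contains elements of type 6, 2+2+1+1, 2+1+1+1+1 (14 of its 24 elements, about 58% of primes); S_4 (6T8) additionally contains elements of type 4+1+1, 2+2+1+1 (9 of its 24 elements, about 38% of primes); S_3 x S_3 (6T9) additionally contains elements of type 6, 3+1+1+1, 2+2+1+1 (25 of its 36 elements, about 69% of primes); S_4 x C_2 (6T11) additionally contains elements of type 6, 4+2, 4+1+1, 2+2+1+1, 2+1+1+1+1 (32 of its 48 elements, about 67% of primes); (S_3 x S_3) : C_2 (6T13) additionally contains elements of type 6, 4+2, 3+2+1, 3+1+1+1, 2+2+1+1, 2+1+1+1+1 (61 of its 72 elements, about 85% of primes); PGL(2,5) (6T14) additionally contains elements of type 6, 5+1, 4+1+1, 2+2+1+1 (89 of its 120 elements, about 74% of primes); S_6 (6T16) additionally contains elements of type 6, 5+1, 4+2, 4+1+1, 3+2+1, 3+1+1+1, 2+2+1+1, 2+1+1+1+1 (664 of its 720 elements, about 92% of primes). None of the 23 primes tested shows any such pattern (for each of these groups the chance of that is below 10^-4), which rules them out. Hence G = S_3 (6T2), of order 6.

S_3 (also written S3)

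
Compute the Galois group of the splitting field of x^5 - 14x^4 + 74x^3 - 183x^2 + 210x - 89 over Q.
The polynomial f is an irreducible quintic over Q, so G = Gal(f/Q) is a transitive subgroup of S_5: one of C_5 (5T1, order 5), D_5 (5T2, order 10), F_20 (5T3, order 20), A_5 (5T4, order 60) or S_5 (5T5, order 120). The discriminant of f is 14641 = 121^2, a perfect square, so G is contained in A_5. The transitive groups of degree 5 contained in A_5 are: C_5 (5T1, order 5), D_5 (5T2, order 10), A_5 (5T4, order 60). By Dedekind's theorem, for a prime p not dividing disc(f) the degrees of the irreducible factors of f mod p form the cycle type of an element of G. Factoring f modulo the 14 such primes p <= 47 (skipping 11, which divides the discriminant), each new pattern first appears at: mod 2: f = (x^5 + x^2 + 1), pattern 5; mod 23: f = (x + 6)(x + 9)(x + 10)(x + 14)(x + 16), pattern 1+1+1+1+1. No other pattern occurs in this range, so the set of observed cycle types is {5, 1+1+1+1+1}. The candidates containing elements of all these cycle types are C_5 (5T1) of order 5, D_5 (5T2) of order 10, A_5 (5T4) of order 60; the others are excluded. The observed types are precisely the cycle types that occur in C_5 (5T1). Each of the other remaining candidates has further cycle types, and by the Chebotarev density theorem the matching factorization patterns would occur for a proportion of primes equal to their share of the group: D_5 (5T2) additionally contains elements of type 2+2+1 (5 of its 10 elements, about 50% of primes); A_5 (5T4) additionally contains elements of type 3+1+1, 2+2+1 (35 of its 60 elements, about 58% of primes). None of the 14 primes tested shows any such pattern (for each of these groups the chance of that is below 10^-4), which rules them out. Hence G = C_5 (5T1), of order 5.

C_5 (also written C5)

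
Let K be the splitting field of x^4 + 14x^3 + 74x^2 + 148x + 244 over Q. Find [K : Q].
The degree of the splitting field over Q equals the order of the Galois group, so first determine the group. The polynomial is an irreducible quartic over Q and its discriminant is 1545433344 = 39312^2, a perfect square, so the Galois group is contained in A_4. The resolvent cubic y^3 - 74*y^2 + 1096*y + 2496 splits completely over Q, which gives the Klein four-group V_4. The Galois group V_4 (4T2) has order 4, so the splitting field has degree 4 over Q.

4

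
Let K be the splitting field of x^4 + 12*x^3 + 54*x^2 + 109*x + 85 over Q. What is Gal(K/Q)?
4T5: S_4

The polynomial is an irreducible quartic over Q and its discriminant is 229, which is not a perfect square, so the Galois group is not contained in A_4. The resolvent cubic y^3 - 54*y^2 + 968*y - 5761 is irreducible over Q. An irreducible resolvent with non-square discriminant gives S_4.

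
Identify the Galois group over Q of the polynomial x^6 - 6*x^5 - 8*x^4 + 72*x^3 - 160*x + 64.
6T2: S_3

The polynomial f is an irreducible sextic over Q, so G = Gal(f/Q) is one of the 16 transitive subgroups 6T1, ..., 6T16 of S_6. The discriminant of f is 870211913777152, which is not a perfect square, so G is not contained in A_6. The transitive groups of degree 6 not contained in A_6 are: C_6 (6T1, order 6), S_3 (6T2, order 6), D_6 (6T3, order 12), C_3 x S_3 (6T5, order 18), A_4 x C_2 (6T6, order 24), S_4 (6T8, order 24), S_3 x S_3 (6T9, order 36), S_4 x C_2 (6T11, order 48), (S_3 x S_3) : C_2 (6T13, order 72), PGL(2,5) (6T14, order 120), S_6 (6T16, order 720). By Dedekind's theorem, for a prime p not dividing disc(f) the degrees of the irreducible factors of f mod p form the cycle type of an element of G. Factoring f modulo the 23 such primes p <= 97 (skipping 2, 37, which divide the discriminant), each new pattern first appears at: mod 3: f = (x^3 + x^2 + 2x + 1)(x^3 + 2x^2 + 1), pattern 3+3; mod 5: f = (x^2 + 3)(x^2 + x + 2)(x^2 + 3x + 4), pattern 2+2+2; mod 67: f = (x + 4)(x + 5)(x + 29)(x + 36)(x + 60)(x + 61), pattern 1+1+1+1+1+1. No other pattern occurs in this range, so the set of observed cycle types is {3+3, 2+2+2, 1+1+1+1+1+1}. The candidates containing elements of all these cycle types are C_6 (6T1) of order 6, S_3 (6T2) of order 6, D_6 (6T3) of order 12, C_3 x S_3 (6T5) of order 18, A_4 x C_2 (6T6) of order 24, S_4 (6T8) of order 24, S_3 x S_3 (6T9) of order 36, S_4 x C_2 (6T11) of order 48, (S_3 x S_3) : C_2 (6T13) of order 72, PGL(2,5) (6T14) of order 120, S_6 (6T16) of order 720; the others are excluded. The observed types are precisely the cycle types that occur in S_3 (6T2). Each of the other remaining candidates has further cycle types, and by the Chebotarev density theorem the matching factorization patterns would occur for a proportion of primes equal to their share of the group: C_6 (6T1) additionally contains elements of type 6 (2 of its 6 elements, about 33% of primes); D_6 (6T3) additionally contains elements of type 6, 2+2+1+1 (5 of its 12 elements, about 42% of primes); C_3 x S_3 (6T5) additionally contains elements of type 6, 3+1+1+1 (10 of its 18 elements, about 56% of primes); A_4 x C_2 (6T6) additionally contains elements of type 6, 2+2+1+1, 2+1+1+1+1 (14 of its 24 elements, about 58% of primes); S_4 (6T8) additionally contains elements of type 4+1+1, 2+2+1+1 (9 of its 24 elements, about 38% of primes); S_3 x S_3 (6T9) additionally contains elements of type 6, 3+1+1+1, 2+2+1+1 (25 of its 36 elements, about 69% of primes); S_4 x C_2 (6T11) additionally contains elements of type 6, 4+2, 4+1+1, 2+2+1+1, 2+1+1+1+1 (32 of its 48 elements, about 67% of primes); (S_3 x S_3) : C_2 (6T13) additionally contains elements of type 6, 4+2, 3+2+1, 3+1+1+1, 2+2+1+1, 2+1+1+1+1 (61 of its 72 elements, about 85% of primes); PGL(2,5) (6T14) additionally contains elements of type 6, 5+1, 4+1+1, 2+2+1+1 (89 of its 120 elements, about 74% of primes); S_6 (6T16) additionally contains elements of type 6, 5+1, 4+2, 4+1+1, 3+2+1, 3+1+1+1, 2+2+1+1, 2+1+1+1+1 (664 of its 720 elements, about 92% of primes). None of the 23 primes tested shows any such pattern (for each of these groups the chance of that is below 10^-4), which rules them out. Hence G = S_3 (6T2), of order 6.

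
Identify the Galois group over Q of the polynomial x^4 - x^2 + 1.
4T2: V_4

The polynomial is an irreducible quartic over Q and its discriminant is 144 = 12^2, a perfect square, so the Galois group is contained in A_4. The resolvent cubic y^3 + y^2 - 4*y - 4 splits completely over Q, which gives the Klein four-group V_4.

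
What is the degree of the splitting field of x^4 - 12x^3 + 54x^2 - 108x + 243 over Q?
The degree of the splitting field over Q equals the order of the Galois group, so first determine the group. The polynomial is an irreducible quartic over Q and its discriminant is 1088391168, which is not a perfect square, so the Galois group is not contained in A_4. The resolvent cubic y^3 - 54*y^2 + 324*y + 5832 has exactly one rational root, so the Galois group is C_4 or D_4. The quartic remains irreducible over Q(sqrt(disc)), so the group is D_4. The Galois group D_4 (4T3) has order 8, so the splitting field has degree 8 over Q.

8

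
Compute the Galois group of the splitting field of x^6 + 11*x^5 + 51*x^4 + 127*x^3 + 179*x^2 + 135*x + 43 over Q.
The polynomial f is an irreducible sextic over Q, so G = Gal(f/Q) is one of the 16 transitive subgroups 6T1, ..., 6T16 of S_6. The discriminant of f is -16807, which is not a perfect square, so G is not contained in A_6. The transitive groups of degree 6 not contained in A_6 are: C_6 (6T1, order 6), S_3 (6T2, order 6), D_6 (6T3, order 12), C_3 x S_3 (6T5, order 18), A_4 x C_2 (6T6, order 24), S_4 (6T8, order 24), S_3 x S_3 (6T9, order 36), S_4 x C_2 (6T11, order 48), (S_3 x S_3) : C_2 (6T13, order 72), PGL(2,5) (6T14, order 120), S_6 (6T16, order 720). By Dedekind's theorem, for a prime p not dividing disc(f) the degrees of the irreducible factors of f mod p form the cycle type of an element of G. Factoring f modulo the 37 such primes p <= 163 (skipping 7, which divides the discriminant), each new pattern first appears at: mod 2: f = (x^3 + x + 1)(x^3 + x^2 + 1), pattern 3+3; mod 3: f = (x^6 + 2x^5 + x^3 + 2x^2 + 1), pattern 6; mod 13: f = (x^2 + x + 12)(x^2 + 11x + 6)(x^2 + 12x + 8), pattern 2+2+2; mod 29: f = (x + 9)(x + 18)(x + 22)(x + 25)(x + 26)(x + 27), pattern 1+1+1+1+1+1. No other pattern occurs in this range, so the set of observed cycle types is {3+3, 6, 2+2+2, 1+1+1+1+1+1}. The candidates containing elements of all these cycle types are C_6 (6T1) of order 6, D_6 (6T3) of order 12, C_3 x S_3 (6T5) of order 18, A_4 x C_2 (6T6) of order 24, S_3 x S_3 (6T9) of order 36, S_4 x C_2 (6T11) of order 48, (S_3 x S_3) : C_2 (6T13) of order 72, PGL(2,5) (6T14) of order 120, S_6 (6T16) of order 720; the others are excluded. The observed types are precisely the cycle types that occur in C_6 (6T1). Each of the other remaining candidates has further cycle types, and by the Chebotarev density theorem the matching factorization patterns would occur for a proportion of primes equal to their share of the group: D_6 (6T3) additionally contains elements of type 2+2+1+1 (3 of its 12 elements, about 25% of primes); C_3 x S_3 (6T5) additionally contains elements of type 3+1+1+1 (4 of its 18 elements, about 22% of primes); A_4 x C_2 (6T6) additionally contains elements of type 2+2+1+1, 2+1+1+1+1 (6 of its 24 elements, about 25% of primes); S_3 x S_3 (6T9) additionally contains elements of type 3+1+1+1, 2+2+1+1 (13 of its 36 elements, about 36% of primes); S_4 x C_2 (6T11) additionally contains elements of type 4+2, 4+1+1, 2+2+1+1, 2+1+1+1+1 (24 of its 48 elements, about 50% of primes); (S_3 x S_3) : C_2 (6T13) additionally contains elements of type 4+2, 3+2+1, 3+1+1+1, 2+2+1+1, 2+1+1+1+1 (49 of its 72 elements, about 68% of primes); PGL(2,5) (6T14) additionally contains elements of type 5+1, 4+1+1, 2+2+1+1 (69 of its 120 elements, about 58% of primes); S_6 (6T16) additionally contains elements of type 5+1, 4+2, 4+1+1, 3+2+1, 3+1+1+1, 2+2+1+1, 2+1+1+1+1 (544 of its 720 elements, about 76% of primes). None of the 37 primes tested shows any such pattern (for each of these groups the chance of that is below 10^-4), which rules them out. Hence G = C_6 (6T1), of order 6.

C_6, the cyclic group of order 6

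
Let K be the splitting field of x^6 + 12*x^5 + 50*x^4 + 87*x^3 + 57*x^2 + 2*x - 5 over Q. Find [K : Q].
The degree of the splitting field over Q equals the order of the Galois group, so first determine the group. The polynomial f is an irreducible sextic over Q, so G = Gal(f/Q) is one of the 16 transitive subgroups 6T1, ..., 6T16 of S_6. The discriminant of f is 30991489 = 5567^2, a perfect square, so G is contained in A_6. The transitive groups of degree 6 contained in A_6 are: A_4 (6T4, order 12), S_4 (6T7, order 24), (C_3 x C_3) : C_4 (6T10, order 36), PSL(2,5) (6T12, order 60), A_6 (6T15, order 360). By Dedekind's theorem, for a prime p not dividing disc(f) the degrees of the irreducible factors of f mod p form the cycle type of an element of G. Factoring f modulo the 21 such primes p <= 79 (skipping 19, which divides the discriminant), each new pattern first appears at: mod 2: f = (x + 1)(x^5 + x^4 + x^3 + x + 1), pattern 5+1; mod 7: f = (x^3 + x^2 + 3x + 5)(x^3 + 4x^2 + x + 6), pattern 3+3; mod 61: f = (x + 4)(x + 26)(x^2 + 50x + 13)(x^2 + 54x + 30), pattern 2+2+1+1. No other pattern occurs in this range, so the set of observed cycle types is {5+1, 3+3, 2+2+1+1}. The candidates containing elements of all these cycle types are PSL(2,5) (6T12) of order 60, A_6 (6T15) of order 360; the others are excluded. The observed types are precisely the cycle types that occur in PSL(2,5) (6T12) (apart from the identity). Each of the other remaining candidates has further cycle types, and by the Chebotarev density theorem the matching factorization patterns would occur for a proportion of primes equal to their share of the group: A_6 (6T15) additionally contains elements of type 4+2, 3+1+1+1 (130 of its 360 elements, about 36% of primes). None of the 21 primes tested shows any such pattern (for each of these groups the chance of that is below 10^-4), which rules them out. Hence G = PSL(2,5) (6T12), of order 60. The Galois group PSL(2,5) (6T12) has order 60, so the splitting field has degree 60 over Q.

60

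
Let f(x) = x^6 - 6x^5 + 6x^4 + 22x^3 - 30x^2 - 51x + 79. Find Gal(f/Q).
C_3 x S_3 (also written G18)

The polynomial f is an irreducible sextic over Q, so G = Gal(f/Q) is one of the 16 transitive subgroups 6T1, ..., 6T16 of S_6. The discriminant of f is -51195483, which is not a perfect square, so G is not contained in A_6. The transitive groups of degree 6 not contained in A_6 are: C_6 (6T1, order 6), S_3 (6T2, order 6), D_6 (6T3, order 12), C_3 x S_3 (6T5, order 18), A_4 x C_2 (6T6, order 24), S_4 (6T8, order 24), S_3 x S_3 (6T9, order 36), S_4 x C_2 (6T11, order 48), (S_3 x S_3) : C_2 (6T13, order 72), PGL(2,5) (6T14, order 120), S_6 (6T16, order 720). By Dedekind's theorem, for a prime p not dividing disc(f) the degrees of the irreducible factors of f mod p form the cycle type of an element of G. Factoring f modulo the 33 such primes p <= 149 (skipping 3, 17, which divide the discriminant), each new pattern first appears at: mod 2: f = (x^6 + x + 1), pattern 6; mod 7: f = (x + 1)(x + 4)(x + 6)(x^3 + 4x^2 + 5x + 3), pattern 3+1+1+1; mod 19: f = (x^3 + 16x^2 + 2x + 11)(x^3 + 16x^2 + 14x + 2), pattern 3+3; mod 53: f = (x^2 + 4x + 25)(x^2 + 45x + 38)(x^2 + 51x + 20), pattern 2+2+2; mod 73: f = (x + 8)(x + 9)(x + 23)(x + 53)(x + 54)(x + 66), pattern 1+1+1+1+1+1. No other pattern occurs in this range, so the set of observed cycle types is {6, 3+1+1+1, 3+3, 2+2+2, 1+1+1+1+1+1}. The candidates containing elements of all these cycle types are C_3 x S_3 (6T5) of order 18, S_3 x S_3 (6T9) of order 36, (S_3 x S_3) : C_2 (6T13) of order 72, S_6 (6T16) of order 720; the others are excluded. The observed types are precisely the cycle types that occur in C_3 x S_3 (6T5). Each of the other remaining candidates has further cycle types, and by the Chebotarev density theorem the matching factorization patterns would occur for a proportion of primes equal to their share of the group: S_3 x S_3 (6T9) additionally contains elements of type 2+2+1+1 (9 of its 36 elements, about 25% of primes); (S_3 x S_3) : C_2 (6T13) additionally contains elements of type 4+2, 3+2+1, 2+2+1+1, 2+1+1+1+1 (45 of its 72 elements, about 62% of primes); S_6 (6T16) additionally contains elements of type 5+1, 4+2, 4+1+1, 3+2+1, 2+2+1+1, 2+1+1+1+1 (504 of its 720 elements, about 70% of primes). None of the 33 primes tested shows any such pattern (for each of these groups the chance of that is below 10^-4), which rules them out. Hence G = C_3 x S_3 (6T5), of order 18.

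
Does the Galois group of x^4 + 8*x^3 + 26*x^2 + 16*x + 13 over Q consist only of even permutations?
Yes

The polynomial is irreducible of degree 4 over Q. Its discriminant is 9437184 = 3072^2, a perfect square. A Galois group lies in the alternating group exactly when the discriminant is a square in Q, so the Galois group (V_4) is contained in A_4.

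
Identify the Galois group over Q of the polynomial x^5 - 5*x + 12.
The polynomial f is an irreducible quintic over Q, so G = Gal(f/Q) is a transitive subgroup of S_5: one of C_5 (5T1, order 5), D_5 (5T2, order 10), F_20 (5T3, order 20), A_5 (5T4, order 60) or S_5 (5T5, order 120). The discriminant of f is 64000000 = 8000^2, a perfect square, so G is contained in A_5. The transitive groups of degree 5 contained in A_5 are: C_5 (5T1, order 5), D_5 (5T2, order 10), A_5 (5T4, order 60). By Dedekind's theorem, for a prime p not dividing disc(f) the degrees of the irreducible factors of f mod p form the cycle type of an element of G. Factoring f modulo the 23 such primes p <= 97 (skipping 2, 5, which divide the discriminant), each new pattern first appears at: mod 3: f = (x)(x^2 + x + 2)(x^2 + 2x + 2), pattern 2+2+1; mod 7: f = (x^5 + 2x + 5), pattern 5. No other pattern occurs in this range, so the set of observed cycle types is {2+2+1, 5}. The candidates containing elements of all these cycle types are D_5 (5T2) of order 10, A_5 (5T4) of order 60; the others are excluded. The observed types are precisely the cycle types that occur in D_5 (5T2) (apart from the identity). Each of the other remaining candidates has further cycle types, and by the Chebotarev density theorem the matching factorization patterns would occur for a proportion of primes equal to their share of the group: A_5 (5T4) additionally contains elements of type 3+1+1 (20 of its 60 elements, about 33% of primes). None of the 23 primes tested shows any such pattern (for each of these groups the chance of that is below 10^-4), which rules them out. Hence G = D_5 (5T2), of order 10.

D_5, the dihedral group of order 10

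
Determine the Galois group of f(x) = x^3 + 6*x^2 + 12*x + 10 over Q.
S_3

The polynomial is an irreducible cubic over Q and its discriminant is -108, which is not a perfect square. For an irreducible cubic, a non-square discriminant gives Galois group S_3.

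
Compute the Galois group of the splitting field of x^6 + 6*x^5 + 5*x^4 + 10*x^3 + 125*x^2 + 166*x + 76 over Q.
The polynomial f is an irreducible sextic over Q, so G = Gal(f/Q) is one of the 16 transitive subgroups 6T1, ..., 6T16 of S_6. The discriminant of f is 38875225000000 = 6235000^2, a perfect square, so G is contained in A_6. The transitive groups of degree 6 contained in A_6 are: A_4 (6T4, order 12), S_4 (6T7, order 24), (C_3 x C_3) : C_4 (6T10, order 36), PSL(2,5) (6T12, order 60), A_6 (6T15, order 360). By Dedekind's theorem, for a prime p not dividing disc(f) the degrees of the irreducible factors of f mod p form the cycle type of an element of G. Factoring f modulo the 19 such primes p <= 83 (skipping 2, 5, 29, 43, which divide the discriminant), each new pattern first appears at: mod 3: f = (x^2 + 1)(x^4 + x^2 + x + 1), pattern 4+2; mod 11: f = (x^3 + 7x^2 + 5x + 3)(x^3 + 10x^2 + 7x + 7), pattern 3+3; mod 19: f = (x)(x + 5)(x^2 + 8x + 14)(x^2 + 12x + 4), pattern 2+2+1+1; mod 61: f = (x + 20)(x + 38)(x + 41)(x^3 + 29x^2 + 35x + 43), pattern 3+1+1+1. No other pattern occurs in this range, so the set of observed cycle types is {4+2, 3+3, 2+2+1+1, 3+1+1+1}. The candidates containing elements of all these cycle types are (C_3 x C_3) : C_4 (6T10) of order 36, A_6 (6T15) of order 360; the others are excluded. The observed types are precisely the cycle types that occur in (C_3 x C_3) : C_4 (6T10) (apart from the identity). Each of the other remaining candidates has further cycle types, and by the Chebotarev density theorem the matching factorization patterns would occur for a proportion of primes equal to their share of the group: A_6 (6T15) additionally contains elements of type 5+1 (144 of its 360 elements, about 40% of primes). None of the 19 primes tested shows any such pattern (for each of these groups the chance of that is below 10^-4), which rules them out. Hence G = (C_3 x C_3) : C_4 (6T10), of order 36.

(C_3 x C_3) : C_4, the transitive group 6T10 of order 36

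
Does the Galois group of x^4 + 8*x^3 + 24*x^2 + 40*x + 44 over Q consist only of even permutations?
Yes

The polynomial is irreducible of degree 4 over Q. Its discriminant is 331776 = 576^2, a perfect square. A Galois group lies in the alternating group exactly when the discriminant is a square in Q, so the Galois group (A_4) is contained in A_4.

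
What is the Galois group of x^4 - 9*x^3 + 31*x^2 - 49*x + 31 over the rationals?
4T1: C_4

The polynomial is an irreducible quartic over Q and its discriminant is 125, which is not a perfect square, so the Galois group is not contained in A_4. The resolvent cubic y^3 - 31*y^2 + 317*y - 1068 has exactly one rational root, so the Galois group is C_4 or D_4. The quartic becomes reducible over Q(sqrt(disc)), so the group is C_4.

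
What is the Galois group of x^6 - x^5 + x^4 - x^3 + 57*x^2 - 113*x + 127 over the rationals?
C_6

The polynomial f is an irreducible sextic over Q, so G = Gal(f/Q) is one of the 16 transitive subgroups 6T1, ..., 6T16 of S_6. The discriminant of f is -423386583897823, which is not a perfect square, so G is not contained in A_6. The transitive groups of degree 6 not contained in A_6 are: C_6 (6T1, order 6), S_3 (6T2, order 6), D_6 (6T3, order 12), C_3 x S_3 (6T5, order 18), A_4 x C_2 (6T6, order 24), S_4 (6T8, order 24), S_3 x S_3 (6T9, order 36), S_4 x C_2 (6T11, order 48), (S_3 x S_3) : C_2 (6T13, order 72), PGL(2,5) (6T14, order 120), S_6 (6T16, order 720). By Dedekind's theorem, for a prime p not dividing disc(f) the degrees of the irreducible factors of f mod p form the cycle type of an element of G. Factoring f modulo the 37 such primes p <= 173 (skipping 7, 13, 29, which divide the discriminant), each new pattern first appears at: mod 2: f = (x^3 + x + 1)(x^3 + x^2 + 1), pattern 3+3; mod 3: f = (x^6 + 2x^5 + x^4 + 2x^3 + x + 1), pattern 6; mod 41: f = (x^2 + 3x + 27)(x^2 + 5x + 18)(x^2 + 32x + 13), pattern 2+2+2; mod 43: f = (x + 1)(x + 7)(x + 10)(x + 16)(x + 23)(x + 28), pattern 1+1+1+1+1+1. No other pattern occurs in this range, so the set of observed cycle types is {3+3, 6, 2+2+2, 1+1+1+1+1+1}. The candidates containing elements of all these cycle types are C_6 (6T1) of order 6, D_6 (6T3) of order 12, C_3 x S_3 (6T5) of order 18, A_4 x C_2 (6T6) of order 24, S_3 x S_3 (6T9) of order 36, S_4 x C_2 (6T11) of order 48, (S_3 x S_3) : C_2 (6T13) of order 72, PGL(2,5) (6T14) of order 120, S_6 (6T16) of order 720; the others are excluded. The observed types are precisely the cycle types that occur in C_6 (6T1). Each of the other remaining candidates has further cycle types, and by the Chebotarev density theorem the matching factorization patterns would occur for a proportion of primes equal to their share of the group: D_6 (6T3) additionally contains elements of type 2+2+1+1 (3 of its 12 elements, about 25% of primes); C_3 x S_3 (6T5) additionally contains elements of type 3+1+1+1 (4 of its 18 elements, about 22% of primes); A_4 x C_2 (6T6) additionally contains elements of type 2+2+1+1, 2+1+1+1+1 (6 of its 24 elements, about 25% of primes); S_3 x S_3 (6T9) additionally contains elements of type 3+1+1+1, 2+2+1+1 (13 of its 36 elements, about 36% of primes); S_4 x C_2 (6T11) additionally contains elements of type 4+2, 4+1+1, 2+2+1+1, 2+1+1+1+1 (24 of its 48 elements, about 50% of primes); (S_3 x S_3) : C_2 (6T13) additionally contains elements of type 4+2, 3+2+1, 3+1+1+1, 2+2+1+1, 2+1+1+1+1 (49 of its 72 elements, about 68% of primes); PGL(2,5) (6T14) additionally contains elements of type 5+1, 4+1+1, 2+2+1+1 (69 of its 120 elements, about 58% of primes); S_6 (6T16) additionally contains elements of type 5+1, 4+2, 4+1+1, 3+2+1, 3+1+1+1, 2+2+1+1, 2+1+1+1+1 (544 of its 720 elements, about 76% of primes). None of the 37 primes tested shows any such pattern (for each of these groups the chance of that is below 10^-4), which rules them out. Hence G = C_6 (6T1), of order 6.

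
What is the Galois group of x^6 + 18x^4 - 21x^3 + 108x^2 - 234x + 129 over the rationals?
The polynomial f is an irreducible sextic over Q, so G = Gal(f/Q) is one of the 16 transitive subgroups 6T1, ..., 6T16 of S_6. The discriminant of f is -401254544639403, which is not a perfect square, so G is not contained in A_6. The transitive groups of degree 6 not contained in A_6 are: C_6 (6T1, order 6), S_3 (6T2, order 6), D_6 (6T3, order 12), C_3 x S_3 (6T5, order 18), A_4 x C_2 (6T6, order 24), S_4 (6T8, order 24), S_3 x S_3 (6T9, order 36), S_4 x C_2 (6T11, order 48), (S_3 x S_3) : C_2 (6T13, order 72), PGL(2,5) (6T14, order 120), S_6 (6T16, order 720). By Dedekind's theorem, for a prime p not dividing disc(f) the degrees of the irreducible factors of f mod p form the cycle type of an element of G. Factoring f modulo the 33 such primes p <= 151 (skipping 3, 7, 13, which divide the discriminant), each new pattern first appears at: mod 2: f = (x^6 + x^3 + 1), pattern 6; mod 17: f = (x^2 + x + 7)(x^2 + 6x + 6)(x^2 + 10x + 14), pattern 2+2+2; mod 19: f = (x^3 + 2x + 8)(x^3 + 16x + 9), pattern 3+3; mod 31: f = (x + 3)(x + 9)(x + 19)(x^3 + 11x + 24), pattern 3+1+1+1; mod 73: f = (x + 1)(x + 11)(x + 17)(x + 23)(x + 45)(x + 49), pattern 1+1+1+1+1+1. No other pattern occurs in this range, so the set of observed cycle types is {6, 2+2+2, 3+3, 3+1+1+1, 1+1+1+1+1+1}. The candidates containing elements of all these cycle types are C_3 x S_3 (6T5) of order 18, S_3 x S_3 (6T9) of order 36, (S_3 x S_3) : C_2 (6T13) of order 72, S_6 (6T16) of order 720; the others are excluded. The observed types are precisely the cycle types that occur in C_3 x S_3 (6T5). Each of the other remaining candidates has further cycle types, and by the Chebotarev density theorem the matching factorization patterns would occur for a proportion of primes equal to their share of the group: S_3 x S_3 (6T9) additionally contains elements of type 2+2+1+1 (9 of its 36 elements, about 25% of primes); (S_3 x S_3) : C_2 (6T13) additionally contains elements of type 4+2, 3+2+1, 2+2+1+1, 2+1+1+1+1 (45 of its 72 elements, about 62% of primes); S_6 (6T16) additionally contains elements of type 5+1, 4+2, 4+1+1, 3+2+1, 2+2+1+1, 2+1+1+1+1 (504 of its 720 elements, about 70% of primes). None of the 33 primes tested shows any such pattern (for each of these groups the chance of that is below 10^-4), which rules them out. Hence G = C_3 x S_3 (6T5), of order 18.

6T5: C_3 x S_3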